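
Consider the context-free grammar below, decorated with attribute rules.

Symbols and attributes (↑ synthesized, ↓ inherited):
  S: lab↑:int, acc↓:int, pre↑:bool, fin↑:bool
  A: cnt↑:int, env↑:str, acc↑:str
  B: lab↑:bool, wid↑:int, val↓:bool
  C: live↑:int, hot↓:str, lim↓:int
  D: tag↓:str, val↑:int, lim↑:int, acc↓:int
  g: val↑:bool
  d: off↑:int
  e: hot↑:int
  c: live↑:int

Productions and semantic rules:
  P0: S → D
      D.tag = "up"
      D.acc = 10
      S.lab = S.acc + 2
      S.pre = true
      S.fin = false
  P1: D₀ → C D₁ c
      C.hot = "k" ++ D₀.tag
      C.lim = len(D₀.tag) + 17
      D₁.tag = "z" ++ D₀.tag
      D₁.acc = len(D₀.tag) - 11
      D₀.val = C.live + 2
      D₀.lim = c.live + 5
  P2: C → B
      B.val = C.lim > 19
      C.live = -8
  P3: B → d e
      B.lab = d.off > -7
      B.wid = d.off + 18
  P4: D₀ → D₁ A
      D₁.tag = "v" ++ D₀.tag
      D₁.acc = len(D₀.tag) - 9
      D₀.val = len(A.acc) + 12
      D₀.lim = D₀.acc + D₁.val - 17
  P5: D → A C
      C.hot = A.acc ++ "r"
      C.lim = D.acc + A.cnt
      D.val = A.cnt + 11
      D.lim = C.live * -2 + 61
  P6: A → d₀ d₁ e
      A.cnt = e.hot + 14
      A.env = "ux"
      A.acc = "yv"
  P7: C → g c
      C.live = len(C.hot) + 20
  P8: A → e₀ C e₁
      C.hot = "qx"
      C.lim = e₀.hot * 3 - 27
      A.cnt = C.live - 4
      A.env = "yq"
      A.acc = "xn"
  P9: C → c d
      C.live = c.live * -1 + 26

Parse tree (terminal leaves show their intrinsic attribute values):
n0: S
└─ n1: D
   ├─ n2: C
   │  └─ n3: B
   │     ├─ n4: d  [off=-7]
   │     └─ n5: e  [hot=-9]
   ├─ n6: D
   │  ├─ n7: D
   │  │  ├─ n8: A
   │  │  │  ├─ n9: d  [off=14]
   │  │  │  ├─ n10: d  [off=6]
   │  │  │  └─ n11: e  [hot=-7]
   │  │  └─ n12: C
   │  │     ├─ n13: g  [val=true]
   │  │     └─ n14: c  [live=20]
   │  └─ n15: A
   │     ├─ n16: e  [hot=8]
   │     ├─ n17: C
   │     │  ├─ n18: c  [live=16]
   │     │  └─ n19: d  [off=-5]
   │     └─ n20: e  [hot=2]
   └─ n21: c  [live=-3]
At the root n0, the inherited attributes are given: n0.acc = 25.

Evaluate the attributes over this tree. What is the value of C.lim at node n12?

1

1. n0.acc = 25  [given at root]
2. n1.tag = "up"  ["up"]
3. n1.acc = 10  [10]
4. n2.hot = "kup"  ["k" ++ D₀.tag]
5. n2.lim = 19  [len(D₀.tag) + 17]
6. n3.val = false  [C.lim > 19]
7. n4.off = -7  [terminal]
8. n5.hot = -9  [terminal]
9. n3.lab = false  [d.off > -7]
10. n3.wid = 11  [d.off + 18]
11. n2.live = -8  [-8]
12. n6.tag = "zup"  ["z" ++ D₀.tag]
13. n6.acc = -9  [len(D₀.tag) - 11]
14. n7.tag = "vzup"  ["v" ++ D₀.tag]
15. n7.acc = -6  [len(D₀.tag) - 9]
16. n9.off = 14  [terminal]
17. n10.off = 6  [terminal]
18. n11.hot = -7  [terminal]
19. n8.cnt = 7  [e.hot + 14]
20. n8.env = "ux"  ["ux"]
21. n8.acc = "yv"  ["yv"]
22. n12.hot = "yvr"  [A.acc ++ "r"]
23. n12.lim = 1  [D.acc + A.cnt]
24. n13.val = true  [terminal]
25. n14.live = 20  [terminal]
26. n12.live = 23  [len(C.hot) + 20]
27. n7.val = 18  [A.cnt + 11]
28. n7.lim = 15  [C.live * -2 + 61]
29. n16.hot = 8  [terminal]
30. n17.hot = "qx"  ["qx"]
31. n17.lim = -3  [e₀.hot * 3 - 27]
32. n18.live = 16  [terminal]
33. n19.off = -5  [terminal]
34. n17.live = 10  [c.live * -1 + 26]
35. n20.hot = 2  [terminal]
36. n15.cnt = 6  [C.live - 4]
37. n15.env = "yq"  ["yq"]
38. n15.acc = "xn"  ["xn"]
39. n6.val = 14  [len(A.acc) + 12]
40. n6.lim = -8  [D₀.acc + D₁.val - 17]
41. n21.live = -3  [terminal]
42. n1.val = -6  [C.live + 2]
43. n1.lim = 2  [c.live + 5]
44. n0.lab = 27  [S.acc + 2]
45. n0.pre = true  [true]
46. n0.fin = false  [false]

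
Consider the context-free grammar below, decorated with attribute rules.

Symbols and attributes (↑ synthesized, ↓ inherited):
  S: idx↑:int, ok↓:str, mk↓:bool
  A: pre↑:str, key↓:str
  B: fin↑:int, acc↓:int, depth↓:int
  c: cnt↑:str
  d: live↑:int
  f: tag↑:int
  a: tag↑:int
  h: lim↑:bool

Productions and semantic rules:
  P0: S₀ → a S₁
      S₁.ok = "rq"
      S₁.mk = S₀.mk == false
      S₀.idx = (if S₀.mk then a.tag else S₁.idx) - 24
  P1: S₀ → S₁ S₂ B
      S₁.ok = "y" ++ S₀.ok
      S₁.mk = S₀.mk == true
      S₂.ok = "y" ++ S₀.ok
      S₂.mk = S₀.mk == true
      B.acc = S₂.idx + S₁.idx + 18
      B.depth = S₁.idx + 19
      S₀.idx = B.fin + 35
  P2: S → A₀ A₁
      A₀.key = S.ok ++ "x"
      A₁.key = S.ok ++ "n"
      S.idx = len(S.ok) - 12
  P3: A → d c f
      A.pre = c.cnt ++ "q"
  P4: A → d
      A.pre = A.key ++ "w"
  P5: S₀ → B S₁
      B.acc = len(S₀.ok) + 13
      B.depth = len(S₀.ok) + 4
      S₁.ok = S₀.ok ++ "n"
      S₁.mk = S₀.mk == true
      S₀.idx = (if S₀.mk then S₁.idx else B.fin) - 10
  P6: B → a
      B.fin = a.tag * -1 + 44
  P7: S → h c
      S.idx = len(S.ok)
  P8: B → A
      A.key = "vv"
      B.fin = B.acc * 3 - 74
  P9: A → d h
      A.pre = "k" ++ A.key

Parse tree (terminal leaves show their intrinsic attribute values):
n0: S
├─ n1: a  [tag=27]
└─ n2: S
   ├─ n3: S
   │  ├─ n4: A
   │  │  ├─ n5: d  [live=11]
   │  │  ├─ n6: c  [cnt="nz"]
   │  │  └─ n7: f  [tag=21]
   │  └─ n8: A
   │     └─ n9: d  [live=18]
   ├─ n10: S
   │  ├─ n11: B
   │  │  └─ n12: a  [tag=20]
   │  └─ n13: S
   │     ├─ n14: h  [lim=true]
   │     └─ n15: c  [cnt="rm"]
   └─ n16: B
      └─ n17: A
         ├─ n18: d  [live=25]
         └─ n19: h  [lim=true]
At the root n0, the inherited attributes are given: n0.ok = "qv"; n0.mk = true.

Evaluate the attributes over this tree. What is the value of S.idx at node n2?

30

1. n0.ok = "qv"  [given at root]
2. n0.mk = true  [given at root]
3. n1.tag = 27  [terminal]
4. n2.ok = "rq"  ["rq"]
5. n2.mk = false  [S₀.mk == false]
6. n3.ok = "yrq"  ["y" ++ S₀.ok]
7. n3.mk = false  [S₀.mk == true]
8. n4.key = "yrqx"  [S.ok ++ "x"]
9. n5.live = 11  [terminal]
10. n6.cnt = "nz"  [terminal]
11. n7.tag = 21  [terminal]
12. n4.pre = "nzq"  [c.cnt ++ "q"]
13. n8.key = "yrqn"  [S.ok ++ "n"]
14. n9.live = 18  [terminal]
15. n8.pre = "yrqnw"  [A.key ++ "w"]
16. n3.idx = -9  [len(S.ok) - 12]
17. n10.ok = "yrq"  ["y" ++ S₀.ok]
18. n10.mk = false  [S₀.mk == true]
19. n11.acc = 16  [len(S₀.ok) + 13]
20. n11.depth = 7  [len(S₀.ok) + 4]
21. n12.tag = 20  [terminal]
22. n11.fin = 24  [a.tag * -1 + 44]
23. n13.ok = "yrqn"  [S₀.ok ++ "n"]
24. n13.mk = false  [S₀.mk == true]
25. n14.lim = true  [terminal]
26. n15.cnt = "rm"  [terminal]
27. n13.idx = 4  [len(S.ok)]
28. n10.idx = 14  [(if S₀.mk then S₁.idx else B.fin) - 10]
29. n16.acc = 23  [S₂.idx + S₁.idx + 18]
30. n16.depth = 10  [S₁.idx + 19]
31. n17.key = "vv"  ["vv"]
32. n18.live = 25  [terminal]
33. n19.lim = true  [terminal]
34. n17.pre = "kvv"  ["k" ++ A.key]
35. n16.fin = -5  [B.acc * 3 - 74]
36. n2.idx = 30  [B.fin + 35]
37. n0.idx = 3  [(if S₀.mk then a.tag else S₁.idx) - 24]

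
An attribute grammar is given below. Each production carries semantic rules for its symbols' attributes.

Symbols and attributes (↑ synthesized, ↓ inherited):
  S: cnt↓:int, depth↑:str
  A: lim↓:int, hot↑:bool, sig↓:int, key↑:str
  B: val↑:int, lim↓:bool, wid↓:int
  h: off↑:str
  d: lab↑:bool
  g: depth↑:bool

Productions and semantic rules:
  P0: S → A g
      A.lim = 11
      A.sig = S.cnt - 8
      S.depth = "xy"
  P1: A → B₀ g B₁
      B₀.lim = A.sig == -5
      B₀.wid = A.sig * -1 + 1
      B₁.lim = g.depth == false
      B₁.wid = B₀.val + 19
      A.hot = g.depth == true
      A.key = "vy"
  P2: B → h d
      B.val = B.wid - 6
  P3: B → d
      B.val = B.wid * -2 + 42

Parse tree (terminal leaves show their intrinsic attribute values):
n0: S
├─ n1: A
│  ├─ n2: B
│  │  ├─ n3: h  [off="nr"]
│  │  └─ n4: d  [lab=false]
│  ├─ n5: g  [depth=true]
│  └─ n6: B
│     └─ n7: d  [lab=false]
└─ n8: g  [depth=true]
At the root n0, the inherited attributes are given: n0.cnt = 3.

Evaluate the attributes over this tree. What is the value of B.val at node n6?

4

1. n0.cnt = 3  [given at root]
2. n1.lim = 11  [11]
3. n1.sig = -5  [S.cnt - 8]
4. n2.lim = true  [A.sig == -5]
5. n2.wid = 6  [A.sig * -1 + 1]
6. n3.off = "nr"  [terminal]
7. n4.lab = false  [terminal]
8. n2.val = 0  [B.wid - 6]
9. n5.depth = true  [terminal]
10. n6.lim = false  [g.depth == false]
11. n6.wid = 19  [B₀.val + 19]
12. n7.lab = false  [terminal]
13. n6.val = 4  [B.wid * -2 + 42]
14. n1.hot = true  [g.depth == true]
15. n1.key = "vy"  ["vy"]
16. n8.depth = true  [terminal]
17. n0.depth = "xy"  ["xy"]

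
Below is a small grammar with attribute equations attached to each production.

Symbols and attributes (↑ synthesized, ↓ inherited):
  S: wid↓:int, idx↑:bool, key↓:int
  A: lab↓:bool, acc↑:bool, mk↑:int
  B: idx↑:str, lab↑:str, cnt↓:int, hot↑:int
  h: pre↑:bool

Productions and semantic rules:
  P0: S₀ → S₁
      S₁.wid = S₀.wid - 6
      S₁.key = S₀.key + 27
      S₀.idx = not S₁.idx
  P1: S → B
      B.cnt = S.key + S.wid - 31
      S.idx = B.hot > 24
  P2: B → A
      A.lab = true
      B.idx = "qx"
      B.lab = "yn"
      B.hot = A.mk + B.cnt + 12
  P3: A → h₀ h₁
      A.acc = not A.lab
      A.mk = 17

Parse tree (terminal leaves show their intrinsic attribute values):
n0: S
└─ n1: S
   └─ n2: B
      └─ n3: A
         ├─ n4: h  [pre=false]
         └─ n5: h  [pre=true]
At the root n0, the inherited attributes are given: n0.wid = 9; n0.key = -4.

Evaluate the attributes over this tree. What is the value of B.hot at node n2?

24

1. n0.wid = 9  [given at root]
2. n0.key = -4  [given at root]
3. n1.wid = 3  [S₀.wid - 6]
4. n1.key = 23  [S₀.key + 27]
5. n2.cnt = -5  [S.key + S.wid - 31]
6. n3.lab = true  [true]
7. n4.pre = false  [terminal]
8. n5.pre = true  [terminal]
9. n3.acc = false  [not A.lab]
10. n3.mk = 17  [17]
11. n2.idx = "qx"  ["qx"]
12. n2.lab = "yn"  ["yn"]
13. n2.hot = 24  [A.mk + B.cnt + 12]
14. n1.idx = false  [B.hot > 24]
15. n0.idx = true  [not S₁.idx]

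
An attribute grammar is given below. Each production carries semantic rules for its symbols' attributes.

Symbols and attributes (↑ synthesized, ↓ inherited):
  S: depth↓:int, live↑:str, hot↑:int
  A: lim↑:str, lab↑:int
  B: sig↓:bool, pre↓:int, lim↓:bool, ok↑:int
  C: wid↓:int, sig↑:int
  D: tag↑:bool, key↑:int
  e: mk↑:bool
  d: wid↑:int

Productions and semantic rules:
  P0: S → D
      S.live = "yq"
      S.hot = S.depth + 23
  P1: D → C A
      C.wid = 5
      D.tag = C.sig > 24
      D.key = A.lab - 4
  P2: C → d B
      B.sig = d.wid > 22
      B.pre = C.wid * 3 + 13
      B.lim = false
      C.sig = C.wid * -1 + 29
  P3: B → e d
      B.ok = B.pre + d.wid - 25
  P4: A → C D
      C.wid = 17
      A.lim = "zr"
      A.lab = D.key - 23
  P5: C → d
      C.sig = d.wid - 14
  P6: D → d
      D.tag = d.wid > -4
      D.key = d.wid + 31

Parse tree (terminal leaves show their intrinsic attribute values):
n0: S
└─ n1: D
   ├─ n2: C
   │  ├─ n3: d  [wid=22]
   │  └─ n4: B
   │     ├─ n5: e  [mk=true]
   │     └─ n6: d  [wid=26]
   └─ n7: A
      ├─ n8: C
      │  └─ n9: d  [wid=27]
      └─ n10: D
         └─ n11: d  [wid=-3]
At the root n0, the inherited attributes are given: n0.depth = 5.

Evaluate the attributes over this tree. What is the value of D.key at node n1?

1

1. n0.depth = 5  [given at root]
2. n2.wid = 5  [5]
3. n3.wid = 22  [terminal]
4. n4.sig = false  [d.wid > 22]
5. n4.pre = 28  [C.wid * 3 + 13]
6. n4.lim = false  [false]
7. n5.mk = true  [terminal]
8. n6.wid = 26  [terminal]
9. n4.ok = 29  [B.pre + d.wid - 25]
10. n2.sig = 24  [C.wid * -1 + 29]
11. n8.wid = 17  [17]
12. n9.wid = 27  [terminal]
13. n8.sig = 13  [d.wid - 14]
14. n11.wid = -3  [terminal]
15. n10.tag = true  [d.wid > -4]
16. n10.key = 28  [d.wid + 31]
17. n7.lim = "zr"  ["zr"]
18. n7.lab = 5  [D.key - 23]
19. n1.tag = false  [C.sig > 24]
20. n1.key = 1  [A.lab - 4]
21. n0.live = "yq"  ["yq"]
22. n0.hot = 28  [S.depth + 23]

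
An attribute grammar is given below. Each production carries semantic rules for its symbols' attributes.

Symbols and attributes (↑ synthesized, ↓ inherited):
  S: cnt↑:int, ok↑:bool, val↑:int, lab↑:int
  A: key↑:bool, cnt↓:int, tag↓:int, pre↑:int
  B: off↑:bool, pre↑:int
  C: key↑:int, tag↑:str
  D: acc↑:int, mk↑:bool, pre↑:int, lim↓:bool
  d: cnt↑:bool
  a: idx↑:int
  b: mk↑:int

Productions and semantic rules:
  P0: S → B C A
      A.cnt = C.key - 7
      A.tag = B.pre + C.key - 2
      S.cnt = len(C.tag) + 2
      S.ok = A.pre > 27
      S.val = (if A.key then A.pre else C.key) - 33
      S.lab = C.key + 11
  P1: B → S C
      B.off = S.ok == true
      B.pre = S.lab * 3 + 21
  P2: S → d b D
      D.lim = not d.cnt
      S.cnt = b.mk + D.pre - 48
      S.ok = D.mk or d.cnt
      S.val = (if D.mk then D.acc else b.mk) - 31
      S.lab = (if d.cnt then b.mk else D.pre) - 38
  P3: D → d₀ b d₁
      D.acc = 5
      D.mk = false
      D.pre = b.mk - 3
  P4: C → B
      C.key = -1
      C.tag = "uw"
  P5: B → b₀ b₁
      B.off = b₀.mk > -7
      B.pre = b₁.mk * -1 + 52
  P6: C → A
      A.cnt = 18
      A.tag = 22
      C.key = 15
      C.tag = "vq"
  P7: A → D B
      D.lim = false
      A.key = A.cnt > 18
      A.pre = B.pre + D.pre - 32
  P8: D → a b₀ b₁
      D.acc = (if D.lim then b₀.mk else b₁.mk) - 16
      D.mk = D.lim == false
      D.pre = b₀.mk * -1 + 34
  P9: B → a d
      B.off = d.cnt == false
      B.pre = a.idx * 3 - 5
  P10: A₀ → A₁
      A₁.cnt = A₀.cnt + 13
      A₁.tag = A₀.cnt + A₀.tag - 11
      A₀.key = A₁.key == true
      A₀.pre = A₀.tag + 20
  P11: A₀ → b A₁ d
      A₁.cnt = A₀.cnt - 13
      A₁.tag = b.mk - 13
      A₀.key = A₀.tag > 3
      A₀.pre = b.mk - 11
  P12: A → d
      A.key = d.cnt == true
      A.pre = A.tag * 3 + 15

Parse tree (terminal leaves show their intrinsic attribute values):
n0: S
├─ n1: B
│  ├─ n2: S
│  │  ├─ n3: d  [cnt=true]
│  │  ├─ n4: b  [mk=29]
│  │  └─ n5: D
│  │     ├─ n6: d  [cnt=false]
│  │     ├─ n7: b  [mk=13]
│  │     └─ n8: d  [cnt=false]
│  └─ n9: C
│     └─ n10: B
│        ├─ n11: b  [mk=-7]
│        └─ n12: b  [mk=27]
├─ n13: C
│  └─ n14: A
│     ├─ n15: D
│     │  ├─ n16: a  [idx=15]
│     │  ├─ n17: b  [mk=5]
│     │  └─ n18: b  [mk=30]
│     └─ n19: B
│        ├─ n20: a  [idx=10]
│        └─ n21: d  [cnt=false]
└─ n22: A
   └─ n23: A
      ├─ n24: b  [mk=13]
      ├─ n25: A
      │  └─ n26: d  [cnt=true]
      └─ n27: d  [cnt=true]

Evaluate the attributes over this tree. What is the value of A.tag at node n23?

1. n3.cnt = true  [terminal]
2. n4.mk = 29  [terminal]
3. n5.lim = false  [not d.cnt]
4. n6.cnt = false  [terminal]
5. n7.mk = 13  [terminal]
6. n8.cnt = false  [terminal]
7. n5.acc = 5  [5]
8. n5.mk = false  [false]
9. n5.pre = 10  [b.mk - 3]
10. n2.cnt = -9  [b.mk + D.pre - 48]
11. n2.ok = true  [D.mk or d.cnt]
12. n2.val = -2  [(if D.mk then D.acc else b.mk) - 31]
13. n2.lab = -9  [(if d.cnt then b.mk else D.pre) - 38]
14. n11.mk = -7  [terminal]
15. n12.mk = 27  [terminal]
16. n10.off = false  [b₀.mk > -7]
17. n10.pre = 25  [b₁.mk * -1 + 52]
18. n9.key = -1  [-1]
19. n9.tag = "uw"  ["uw"]
20. n1.off = true  [S.ok == true]
21. n1.pre = -6  [S.lab * 3 + 21]
22. n14.cnt = 18  [18]
23. n14.tag = 22  [22]
24. n15.lim = false  [false]
25. n16.idx = 15  [terminal]
26. n17.mk = 5  [terminal]
27. n18.mk = 30  [terminal]
28. n15.acc = 14  [(if D.lim then b₀.mk else b₁.mk) - 16]
29. n15.mk = true  [D.lim == false]
30. n15.pre = 29  [b₀.mk * -1 + 34]
31. n20.idx = 10  [terminal]
32. n21.cnt = false  [terminal]
33. n19.off = true  [d.cnt == false]
34. n19.pre = 25  [a.idx * 3 - 5]
35. n14.key = false  [A.cnt > 18]
36. n14.pre = 22  [B.pre + D.pre - 32]
37. n13.key = 15  [15]
38. n13.tag = "vq"  ["vq"]
39. n22.cnt = 8  [C.key - 7]
40. n22.tag = 7  [B.pre + C.key - 2]
41. n23.cnt = 21  [A₀.cnt + 13]
42. n23.tag = 4  [A₀.cnt + A₀.tag - 11]
43. n24.mk = 13  [terminal]
44. n25.cnt = 8  [A₀.cnt - 13]
45. n25.tag = 0  [b.mk - 13]
46. n26.cnt = true  [terminal]
47. n25.key = true  [d.cnt == true]
48. n25.pre = 15  [A.tag * 3 + 15]
49. n27.cnt = true  [terminal]
50. n23.key = true  [A₀.tag > 3]
51. n23.pre = 2  [b.mk - 11]
52. n22.key = true  [A₁.key == true]
53. n22.pre = 27  [A₀.tag + 20]
54. n0.cnt = 4  [len(C.tag) + 2]
55. n0.ok = false  [A.pre > 27]
56. n0.val = -6  [(if A.key then A.pre else C.key) - 33]
57. n0.lab = 26  [C.key + 11]

4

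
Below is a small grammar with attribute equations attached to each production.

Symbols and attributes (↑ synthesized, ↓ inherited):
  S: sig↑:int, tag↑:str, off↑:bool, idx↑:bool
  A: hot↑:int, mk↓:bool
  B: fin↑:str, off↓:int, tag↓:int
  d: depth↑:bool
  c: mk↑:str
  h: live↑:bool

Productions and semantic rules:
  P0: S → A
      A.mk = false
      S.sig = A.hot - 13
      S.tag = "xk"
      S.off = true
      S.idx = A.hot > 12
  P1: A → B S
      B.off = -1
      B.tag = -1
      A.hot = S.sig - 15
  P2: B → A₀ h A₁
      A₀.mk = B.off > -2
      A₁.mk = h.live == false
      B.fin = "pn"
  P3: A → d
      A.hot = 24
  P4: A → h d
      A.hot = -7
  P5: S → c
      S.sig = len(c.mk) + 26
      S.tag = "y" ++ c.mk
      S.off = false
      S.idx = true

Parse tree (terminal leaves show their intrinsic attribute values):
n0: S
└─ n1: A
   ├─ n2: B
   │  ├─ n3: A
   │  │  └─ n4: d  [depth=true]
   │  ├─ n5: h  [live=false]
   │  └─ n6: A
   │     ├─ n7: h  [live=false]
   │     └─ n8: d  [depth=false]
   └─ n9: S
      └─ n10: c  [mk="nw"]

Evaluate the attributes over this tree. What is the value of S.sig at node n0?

1. n1.mk = false  [false]
2. n2.off = -1  [-1]
3. n2.tag = -1  [-1]
4. n3.mk = true  [B.off > -2]
5. n4.depth = true  [terminal]
6. n3.hot = 24  [24]
7. n5.live = false  [terminal]
8. n6.mk = true  [h.live == false]
9. n7.live = false  [terminal]
10. n8.depth = false  [terminal]
11. n6.hot = -7  [-7]
12. n2.fin = "pn"  ["pn"]
13. n10.mk = "nw"  [terminal]
14. n9.sig = 28  [len(c.mk) + 26]
15. n9.tag = "ynw"  ["y" ++ c.mk]
16. n9.off = false  [false]
17. n9.idx = true  [true]
18. n1.hot = 13  [S.sig - 15]
19. n0.sig = 0  [A.hot - 13]
20. n0.tag = "xk"  ["xk"]
21. n0.off = true  [true]
22. n0.idx = true  [A.hot > 12]

0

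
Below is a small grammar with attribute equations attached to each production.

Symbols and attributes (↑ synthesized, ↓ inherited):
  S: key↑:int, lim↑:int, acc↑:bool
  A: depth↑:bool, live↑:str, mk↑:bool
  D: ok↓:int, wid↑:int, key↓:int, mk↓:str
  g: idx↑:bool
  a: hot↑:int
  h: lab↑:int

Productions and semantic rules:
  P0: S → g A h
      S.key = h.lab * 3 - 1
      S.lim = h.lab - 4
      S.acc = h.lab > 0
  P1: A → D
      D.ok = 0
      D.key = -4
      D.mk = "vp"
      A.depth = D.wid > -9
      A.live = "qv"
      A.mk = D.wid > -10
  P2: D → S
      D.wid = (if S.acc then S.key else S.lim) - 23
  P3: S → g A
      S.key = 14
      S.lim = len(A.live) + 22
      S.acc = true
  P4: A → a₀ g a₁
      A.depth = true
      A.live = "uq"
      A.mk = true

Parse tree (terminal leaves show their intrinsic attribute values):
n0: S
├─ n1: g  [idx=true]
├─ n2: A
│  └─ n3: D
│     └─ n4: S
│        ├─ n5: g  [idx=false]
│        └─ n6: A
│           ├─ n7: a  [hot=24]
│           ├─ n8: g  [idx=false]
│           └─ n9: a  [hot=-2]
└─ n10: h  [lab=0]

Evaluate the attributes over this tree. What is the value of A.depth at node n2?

false

1. n1.idx = true  [terminal]
2. n3.ok = 0  [0]
3. n3.key = -4  [-4]
4. n3.mk = "vp"  ["vp"]
5. n5.idx = false  [terminal]
6. n7.hot = 24  [terminal]
7. n8.idx = false  [terminal]
8. n9.hot = -2  [terminal]
9. n6.depth = true  [true]
10. n6.live = "uq"  ["uq"]
11. n6.mk = true  [true]
12. n4.key = 14  [14]
13. n4.lim = 24  [len(A.live) + 22]
14. n4.acc = true  [true]
15. n3.wid = -9  [(if S.acc then S.key else S.lim) - 23]
16. n2.depth = false  [D.wid > -9]
17. n2.live = "qv"  ["qv"]
18. n2.mk = true  [D.wid > -10]
19. n10.lab = 0  [terminal]
20. n0.key = -1  [h.lab * 3 - 1]
21. n0.lim = -4  [h.lab - 4]
22. n0.acc = false  [h.lab > 0]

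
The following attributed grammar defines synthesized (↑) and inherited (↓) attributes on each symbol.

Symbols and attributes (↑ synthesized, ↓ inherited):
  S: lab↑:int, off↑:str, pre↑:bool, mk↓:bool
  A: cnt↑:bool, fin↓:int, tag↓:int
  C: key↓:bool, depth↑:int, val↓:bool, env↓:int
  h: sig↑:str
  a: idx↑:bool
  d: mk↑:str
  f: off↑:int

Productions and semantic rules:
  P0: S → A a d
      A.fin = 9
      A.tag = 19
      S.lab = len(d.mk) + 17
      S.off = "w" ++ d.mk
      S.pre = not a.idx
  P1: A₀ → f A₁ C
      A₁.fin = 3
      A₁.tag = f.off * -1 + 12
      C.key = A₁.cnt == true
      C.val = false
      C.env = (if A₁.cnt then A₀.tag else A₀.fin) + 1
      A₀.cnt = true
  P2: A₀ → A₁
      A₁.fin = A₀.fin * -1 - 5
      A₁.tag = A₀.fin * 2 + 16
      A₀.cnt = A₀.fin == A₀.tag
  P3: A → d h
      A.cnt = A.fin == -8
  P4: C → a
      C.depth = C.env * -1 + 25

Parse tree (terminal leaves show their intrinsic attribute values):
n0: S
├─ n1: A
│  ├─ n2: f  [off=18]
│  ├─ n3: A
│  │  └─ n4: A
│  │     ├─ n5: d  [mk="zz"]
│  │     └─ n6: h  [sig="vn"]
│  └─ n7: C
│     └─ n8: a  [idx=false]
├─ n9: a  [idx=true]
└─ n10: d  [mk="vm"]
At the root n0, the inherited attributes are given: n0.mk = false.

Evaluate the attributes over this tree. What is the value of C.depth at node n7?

15

1. n0.mk = false  [given at root]
2. n1.fin = 9  [9]
3. n1.tag = 19  [19]
4. n2.off = 18  [terminal]
5. n3.fin = 3  [3]
6. n3.tag = -6  [f.off * -1 + 12]
7. n4.fin = -8  [A₀.fin * -1 - 5]
8. n4.tag = 22  [A₀.fin * 2 + 16]
9. n5.mk = "zz"  [terminal]
10. n6.sig = "vn"  [terminal]
11. n4.cnt = true  [A.fin == -8]
12. n3.cnt = false  [A₀.fin == A₀.tag]
13. n7.key = false  [A₁.cnt == true]
14. n7.val = false  [false]
15. n7.env = 10  [(if A₁.cnt then A₀.tag else A₀.fin) + 1]
16. n8.idx = false  [terminal]
17. n7.depth = 15  [C.env * -1 + 25]
18. n1.cnt = true  [true]
19. n9.idx = true  [terminal]
20. n10.mk = "vm"  [terminal]
21. n0.lab = 19  [len(d.mk) + 17]
22. n0.off = "wvm"  ["w" ++ d.mk]
23. n0.pre = false  [not a.idx]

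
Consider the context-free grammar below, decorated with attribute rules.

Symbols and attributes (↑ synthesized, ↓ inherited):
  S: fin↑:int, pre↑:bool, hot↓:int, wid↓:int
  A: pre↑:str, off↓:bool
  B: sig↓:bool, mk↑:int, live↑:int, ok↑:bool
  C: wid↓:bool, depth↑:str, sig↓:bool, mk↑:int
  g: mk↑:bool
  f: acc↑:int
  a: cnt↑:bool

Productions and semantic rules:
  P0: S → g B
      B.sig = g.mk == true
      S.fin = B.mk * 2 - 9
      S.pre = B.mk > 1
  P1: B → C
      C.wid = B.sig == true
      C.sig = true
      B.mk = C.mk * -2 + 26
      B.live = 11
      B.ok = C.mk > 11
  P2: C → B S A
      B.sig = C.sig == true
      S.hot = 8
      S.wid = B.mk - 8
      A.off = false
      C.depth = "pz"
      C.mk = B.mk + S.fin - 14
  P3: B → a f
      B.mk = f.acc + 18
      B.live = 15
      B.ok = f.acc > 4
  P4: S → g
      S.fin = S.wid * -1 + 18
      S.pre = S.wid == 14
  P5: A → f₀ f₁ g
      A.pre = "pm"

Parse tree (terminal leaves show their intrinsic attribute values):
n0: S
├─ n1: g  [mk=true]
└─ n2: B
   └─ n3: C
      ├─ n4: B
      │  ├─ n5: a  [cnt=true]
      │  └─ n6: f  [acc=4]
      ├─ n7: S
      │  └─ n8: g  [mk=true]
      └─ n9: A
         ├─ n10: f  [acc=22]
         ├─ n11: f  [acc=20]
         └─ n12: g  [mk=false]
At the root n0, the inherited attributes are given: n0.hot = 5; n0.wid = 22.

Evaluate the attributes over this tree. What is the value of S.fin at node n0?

-5

1. n0.hot = 5  [given at root]
2. n0.wid = 22  [given at root]
3. n1.mk = true  [terminal]
4. n2.sig = true  [g.mk == true]
5. n3.wid = true  [B.sig == true]
6. n3.sig = true  [true]
7. n4.sig = true  [C.sig == true]
8. n5.cnt = true  [terminal]
9. n6.acc = 4  [terminal]
10. n4.mk = 22  [f.acc + 18]
11. n4.live = 15  [15]
12. n4.ok = false  [f.acc > 4]
13. n7.hot = 8  [8]
14. n7.wid = 14  [B.mk - 8]
15. n8.mk = true  [terminal]
16. n7.fin = 4  [S.wid * -1 + 18]
17. n7.pre = true  [S.wid == 14]
18. n9.off = false  [false]
19. n10.acc = 22  [terminal]
20. n11.acc = 20  [terminal]
21. n12.mk = false  [terminal]
22. n9.pre = "pm"  ["pm"]
23. n3.depth = "pz"  ["pz"]
24. n3.mk = 12  [B.mk + S.fin - 14]
25. n2.mk = 2  [C.mk * -2 + 26]
26. n2.live = 11  [11]
27. n2.ok = true  [C.mk > 11]
28. n0.fin = -5  [B.mk * 2 - 9]
29. n0.pre = true  [B.mk > 1]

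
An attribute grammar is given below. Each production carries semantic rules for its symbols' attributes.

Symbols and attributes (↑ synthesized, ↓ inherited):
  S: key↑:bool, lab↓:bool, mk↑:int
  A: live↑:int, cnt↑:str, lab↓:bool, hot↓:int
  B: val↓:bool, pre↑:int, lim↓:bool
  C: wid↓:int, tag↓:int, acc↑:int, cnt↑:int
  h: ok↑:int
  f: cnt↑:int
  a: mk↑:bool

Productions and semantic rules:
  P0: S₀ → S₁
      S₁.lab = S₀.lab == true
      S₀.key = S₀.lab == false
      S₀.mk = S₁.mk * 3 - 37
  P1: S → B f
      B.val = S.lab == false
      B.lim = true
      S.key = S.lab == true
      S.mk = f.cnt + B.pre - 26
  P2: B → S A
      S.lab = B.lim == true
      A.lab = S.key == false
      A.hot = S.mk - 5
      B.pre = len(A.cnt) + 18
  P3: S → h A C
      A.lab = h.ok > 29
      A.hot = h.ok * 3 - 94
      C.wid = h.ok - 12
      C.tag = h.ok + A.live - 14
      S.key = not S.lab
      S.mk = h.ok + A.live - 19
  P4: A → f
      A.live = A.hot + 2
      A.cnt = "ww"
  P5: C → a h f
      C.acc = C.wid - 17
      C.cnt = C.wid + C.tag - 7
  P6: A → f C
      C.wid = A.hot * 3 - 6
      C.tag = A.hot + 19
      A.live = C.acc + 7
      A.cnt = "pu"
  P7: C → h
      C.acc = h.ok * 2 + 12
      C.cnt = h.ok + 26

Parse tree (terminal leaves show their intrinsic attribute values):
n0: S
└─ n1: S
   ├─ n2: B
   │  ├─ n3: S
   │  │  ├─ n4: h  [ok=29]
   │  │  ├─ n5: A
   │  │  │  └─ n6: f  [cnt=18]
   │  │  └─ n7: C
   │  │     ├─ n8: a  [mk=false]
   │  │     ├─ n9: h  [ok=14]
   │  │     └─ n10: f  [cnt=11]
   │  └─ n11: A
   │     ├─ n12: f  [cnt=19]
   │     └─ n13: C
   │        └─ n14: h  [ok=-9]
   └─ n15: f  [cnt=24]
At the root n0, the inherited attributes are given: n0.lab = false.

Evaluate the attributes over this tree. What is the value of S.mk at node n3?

5

1. n0.lab = false  [given at root]
2. n1.lab = false  [S₀.lab == true]
3. n2.val = true  [S.lab == false]
4. n2.lim = true  [true]
5. n3.lab = true  [B.lim == true]
6. n4.ok = 29  [terminal]
7. n5.lab = false  [h.ok > 29]
8. n5.hot = -7  [h.ok * 3 - 94]
9. n6.cnt = 18  [terminal]
10. n5.live = -5  [A.hot + 2]
11. n5.cnt = "ww"  ["ww"]
12. n7.wid = 17  [h.ok - 12]
13. n7.tag = 10  [h.ok + A.live - 14]
14. n8.mk = false  [terminal]
15. n9.ok = 14  [terminal]
16. n10.cnt = 11  [terminal]
17. n7.acc = 0  [C.wid - 17]
18. n7.cnt = 20  [C.wid + C.tag - 7]
19. n3.key = false  [not S.lab]
20. n3.mk = 5  [h.ok + A.live - 19]
21. n11.lab = true  [S.key == false]
22. n11.hot = 0  [S.mk - 5]
23. n12.cnt = 19  [terminal]
24. n13.wid = -6  [A.hot * 3 - 6]
25. n13.tag = 19  [A.hot + 19]
26. n14.ok = -9  [terminal]
27. n13.acc = -6  [h.ok * 2 + 12]
28. n13.cnt = 17  [h.ok + 26]
29. n11.live = 1  [C.acc + 7]
30. n11.cnt = "pu"  ["pu"]
31. n2.pre = 20  [len(A.cnt) + 18]
32. n15.cnt = 24  [terminal]
33. n1.key = false  [S.lab == true]
34. n1.mk = 18  [f.cnt + B.pre - 26]
35. n0.key = true  [S₀.lab == false]
36. n0.mk = 17  [S₁.mk * 3 - 37]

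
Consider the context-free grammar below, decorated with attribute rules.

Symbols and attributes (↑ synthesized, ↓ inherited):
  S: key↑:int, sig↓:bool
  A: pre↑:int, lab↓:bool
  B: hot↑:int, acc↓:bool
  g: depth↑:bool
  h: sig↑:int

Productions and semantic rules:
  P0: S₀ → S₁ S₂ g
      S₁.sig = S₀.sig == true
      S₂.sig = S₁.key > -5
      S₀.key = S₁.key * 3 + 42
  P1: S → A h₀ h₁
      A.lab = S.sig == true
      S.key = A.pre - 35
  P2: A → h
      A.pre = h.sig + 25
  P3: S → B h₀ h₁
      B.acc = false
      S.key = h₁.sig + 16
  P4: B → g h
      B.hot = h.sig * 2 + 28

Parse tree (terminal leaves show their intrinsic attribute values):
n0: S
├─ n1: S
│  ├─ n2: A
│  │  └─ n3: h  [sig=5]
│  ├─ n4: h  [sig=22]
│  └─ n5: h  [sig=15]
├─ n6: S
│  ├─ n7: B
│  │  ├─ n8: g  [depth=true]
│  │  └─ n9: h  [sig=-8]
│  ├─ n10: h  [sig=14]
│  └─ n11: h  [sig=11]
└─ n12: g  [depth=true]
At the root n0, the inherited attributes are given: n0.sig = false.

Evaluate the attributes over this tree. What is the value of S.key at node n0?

1. n0.sig = false  [given at root]
2. n1.sig = false  [S₀.sig == true]
3. n2.lab = false  [S.sig == true]
4. n3.sig = 5  [terminal]
5. n2.pre = 30  [h.sig + 25]
6. n4.sig = 22  [terminal]
7. n5.sig = 15  [terminal]
8. n1.key = -5  [A.pre - 35]
9. n6.sig = false  [S₁.key > -5]
10. n7.acc = false  [false]
11. n8.depth = true  [terminal]
12. n9.sig = -8  [terminal]
13. n7.hot = 12  [h.sig * 2 + 28]
14. n10.sig = 14  [terminal]
15. n11.sig = 11  [terminal]
16. n6.key = 27  [h₁.sig + 16]
17. n12.depth = true  [terminal]
18. n0.key = 27  [S₁.key * 3 + 42]

27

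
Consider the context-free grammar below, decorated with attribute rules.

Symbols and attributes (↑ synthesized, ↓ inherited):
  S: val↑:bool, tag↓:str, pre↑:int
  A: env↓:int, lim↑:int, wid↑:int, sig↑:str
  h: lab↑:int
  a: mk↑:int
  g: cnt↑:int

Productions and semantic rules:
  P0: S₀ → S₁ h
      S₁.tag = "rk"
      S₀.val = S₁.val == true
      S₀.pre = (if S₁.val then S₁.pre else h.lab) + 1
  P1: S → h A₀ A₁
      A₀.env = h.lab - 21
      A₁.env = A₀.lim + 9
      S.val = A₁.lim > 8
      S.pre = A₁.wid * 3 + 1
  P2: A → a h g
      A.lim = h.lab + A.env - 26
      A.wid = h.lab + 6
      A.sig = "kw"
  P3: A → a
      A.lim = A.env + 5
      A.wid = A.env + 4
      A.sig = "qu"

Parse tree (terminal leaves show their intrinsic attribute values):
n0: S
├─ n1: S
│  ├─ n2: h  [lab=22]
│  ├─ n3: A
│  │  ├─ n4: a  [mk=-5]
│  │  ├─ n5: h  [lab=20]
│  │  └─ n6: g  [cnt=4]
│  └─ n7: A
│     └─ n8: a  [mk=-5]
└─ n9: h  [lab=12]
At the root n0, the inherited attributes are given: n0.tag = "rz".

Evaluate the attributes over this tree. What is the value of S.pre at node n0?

26

1. n0.tag = "rz"  [given at root]
2. n1.tag = "rk"  ["rk"]
3. n2.lab = 22  [terminal]
4. n3.env = 1  [h.lab - 21]
5. n4.mk = -5  [terminal]
6. n5.lab = 20  [terminal]
7. n6.cnt = 4  [terminal]
8. n3.lim = -5  [h.lab + A.env - 26]
9. n3.wid = 26  [h.lab + 6]
10. n3.sig = "kw"  ["kw"]
11. n7.env = 4  [A₀.lim + 9]
12. n8.mk = -5  [terminal]
13. n7.lim = 9  [A.env + 5]
14. n7.wid = 8  [A.env + 4]
15. n7.sig = "qu"  ["qu"]
16. n1.val = true  [A₁.lim > 8]
17. n1.pre = 25  [A₁.wid * 3 + 1]
18. n9.lab = 12  [terminal]
19. n0.val = true  [S₁.val == true]
20. n0.pre = 26  [(if S₁.val then S₁.pre else h.lab) + 1]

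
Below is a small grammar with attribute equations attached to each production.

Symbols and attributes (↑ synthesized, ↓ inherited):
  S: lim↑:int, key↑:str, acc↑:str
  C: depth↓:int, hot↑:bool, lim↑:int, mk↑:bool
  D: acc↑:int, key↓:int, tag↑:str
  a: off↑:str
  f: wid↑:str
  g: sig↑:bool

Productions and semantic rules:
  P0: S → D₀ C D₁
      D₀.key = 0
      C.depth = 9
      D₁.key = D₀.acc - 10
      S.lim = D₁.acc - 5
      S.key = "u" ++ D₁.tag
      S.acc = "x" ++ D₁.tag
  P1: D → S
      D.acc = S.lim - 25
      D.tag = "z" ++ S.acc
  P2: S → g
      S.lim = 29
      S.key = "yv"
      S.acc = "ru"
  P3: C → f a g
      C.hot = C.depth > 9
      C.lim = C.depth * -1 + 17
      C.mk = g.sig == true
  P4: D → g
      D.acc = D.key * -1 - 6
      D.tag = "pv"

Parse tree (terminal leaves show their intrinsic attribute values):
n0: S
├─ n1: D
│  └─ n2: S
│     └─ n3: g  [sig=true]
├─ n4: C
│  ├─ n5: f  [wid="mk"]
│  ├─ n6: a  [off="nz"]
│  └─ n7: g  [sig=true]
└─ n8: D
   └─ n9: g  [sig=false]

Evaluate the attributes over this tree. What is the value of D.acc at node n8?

1. n1.key = 0  [0]
2. n3.sig = true  [terminal]
3. n2.lim = 29  [29]
4. n2.key = "yv"  ["yv"]
5. n2.acc = "ru"  ["ru"]
6. n1.acc = 4  [S.lim - 25]
7. n1.tag = "zru"  ["z" ++ S.acc]
8. n4.depth = 9  [9]
9. n5.wid = "mk"  [terminal]
10. n6.off = "nz"  [terminal]
11. n7.sig = true  [terminal]
12. n4.hot = false  [C.depth > 9]
13. n4.lim = 8  [C.depth * -1 + 17]
14. n4.mk = true  [g.sig == true]
15. n8.key = -6  [D₀.acc - 10]
16. n9.sig = false  [terminal]
17. n8.acc = 0  [D.key * -1 - 6]
18. n8.tag = "pv"  ["pv"]
19. n0.lim = -5  [D₁.acc - 5]
20. n0.key = "upv"  ["u" ++ D₁.tag]
21. n0.acc = "xpv"  ["x" ++ D₁.tag]

0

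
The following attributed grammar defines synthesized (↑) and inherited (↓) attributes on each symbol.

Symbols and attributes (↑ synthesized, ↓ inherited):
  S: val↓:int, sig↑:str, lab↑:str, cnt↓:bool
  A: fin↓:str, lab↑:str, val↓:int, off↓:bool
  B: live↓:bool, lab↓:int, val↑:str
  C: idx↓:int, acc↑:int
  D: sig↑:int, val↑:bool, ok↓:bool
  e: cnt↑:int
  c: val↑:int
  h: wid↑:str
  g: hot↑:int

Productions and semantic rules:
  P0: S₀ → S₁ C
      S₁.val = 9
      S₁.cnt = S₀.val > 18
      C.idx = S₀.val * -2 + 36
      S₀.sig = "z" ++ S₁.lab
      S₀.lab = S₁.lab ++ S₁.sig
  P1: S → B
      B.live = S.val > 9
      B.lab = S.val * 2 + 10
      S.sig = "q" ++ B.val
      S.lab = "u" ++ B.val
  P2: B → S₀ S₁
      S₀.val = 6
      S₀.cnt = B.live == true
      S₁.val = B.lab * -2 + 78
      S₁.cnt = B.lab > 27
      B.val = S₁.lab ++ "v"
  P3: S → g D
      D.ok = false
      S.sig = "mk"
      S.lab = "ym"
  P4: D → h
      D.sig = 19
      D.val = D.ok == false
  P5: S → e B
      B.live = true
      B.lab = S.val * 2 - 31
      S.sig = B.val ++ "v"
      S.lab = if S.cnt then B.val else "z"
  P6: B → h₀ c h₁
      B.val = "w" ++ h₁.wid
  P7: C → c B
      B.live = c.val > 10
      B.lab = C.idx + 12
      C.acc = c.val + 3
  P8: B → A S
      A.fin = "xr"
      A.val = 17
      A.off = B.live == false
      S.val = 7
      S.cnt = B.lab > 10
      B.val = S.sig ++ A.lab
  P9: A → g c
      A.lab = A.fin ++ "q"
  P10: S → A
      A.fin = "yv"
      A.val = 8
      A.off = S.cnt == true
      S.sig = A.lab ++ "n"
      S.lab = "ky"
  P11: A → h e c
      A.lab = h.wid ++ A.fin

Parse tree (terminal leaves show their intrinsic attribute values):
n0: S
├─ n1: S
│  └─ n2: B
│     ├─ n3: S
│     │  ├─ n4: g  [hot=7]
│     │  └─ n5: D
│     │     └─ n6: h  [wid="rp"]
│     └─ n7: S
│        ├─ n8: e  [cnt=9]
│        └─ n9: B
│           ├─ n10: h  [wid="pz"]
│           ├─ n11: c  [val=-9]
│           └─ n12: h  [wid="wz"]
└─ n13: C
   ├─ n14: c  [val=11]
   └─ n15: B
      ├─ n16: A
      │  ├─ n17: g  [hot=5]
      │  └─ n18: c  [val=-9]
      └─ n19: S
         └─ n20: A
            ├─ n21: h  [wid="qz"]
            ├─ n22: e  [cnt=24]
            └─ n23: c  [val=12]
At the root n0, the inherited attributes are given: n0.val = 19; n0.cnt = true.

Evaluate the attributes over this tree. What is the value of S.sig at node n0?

1. n0.val = 19  [given at root]
2. n0.cnt = true  [given at root]
3. n1.val = 9  [9]
4. n1.cnt = true  [S₀.val > 18]
5. n2.live = false  [S.val > 9]
6. n2.lab = 28  [S.val * 2 + 10]
7. n3.val = 6  [6]
8. n3.cnt = false  [B.live == true]
9. n4.hot = 7  [terminal]
10. n5.ok = false  [false]
11. n6.wid = "rp"  [terminal]
12. n5.sig = 19  [19]
13. n5.val = true  [D.ok == false]
14. n3.sig = "mk"  ["mk"]
15. n3.lab = "ym"  ["ym"]
16. n7.val = 22  [B.lab * -2 + 78]
17. n7.cnt = true  [B.lab > 27]
18. n8.cnt = 9  [terminal]
19. n9.live = true  [true]
20. n9.lab = 13  [S.val * 2 - 31]
21. n10.wid = "pz"  [terminal]
22. n11.val = -9  [terminal]
23. n12.wid = "wz"  [terminal]
24. n9.val = "wwz"  ["w" ++ h₁.wid]
25. n7.sig = "wwzv"  [B.val ++ "v"]
26. n7.lab = "wwz"  [if S.cnt then B.val else "z"]
27. n2.val = "wwzv"  [S₁.lab ++ "v"]
28. n1.sig = "qwwzv"  ["q" ++ B.val]
29. n1.lab = "uwwzv"  ["u" ++ B.val]
30. n13.idx = -2  [S₀.val * -2 + 36]
31. n14.val = 11  [terminal]
32. n15.live = true  [c.val > 10]
33. n15.lab = 10  [C.idx + 12]
34. n16.fin = "xr"  ["xr"]
35. n16.val = 17  [17]
36. n16.off = false  [B.live == false]
37. n17.hot = 5  [terminal]
38. n18.val = -9  [terminal]
39. n16.lab = "xrq"  [A.fin ++ "q"]
40. n19.val = 7  [7]
41. n19.cnt = false  [B.lab > 10]
42. n20.fin = "yv"  ["yv"]
43. n20.val = 8  [8]
44. n20.off = false  [S.cnt == true]
45. n21.wid = "qz"  [terminal]
46. n22.cnt = 24  [terminal]
47. n23.val = 12  [terminal]
48. n20.lab = "qzyv"  [h.wid ++ A.fin]
49. n19.sig = "qzyvn"  [A.lab ++ "n"]
50. n19.lab = "ky"  ["ky"]
51. n15.val = "qzyvnxrq"  [S.sig ++ A.lab]
52. n13.acc = 14  [c.val + 3]
53. n0.sig = "zuwwzv"  ["z" ++ S₁.lab]
54. n0.lab = "uwwzvqwwzv"  [S₁.lab ++ S₁.sig]

"zuwwzv"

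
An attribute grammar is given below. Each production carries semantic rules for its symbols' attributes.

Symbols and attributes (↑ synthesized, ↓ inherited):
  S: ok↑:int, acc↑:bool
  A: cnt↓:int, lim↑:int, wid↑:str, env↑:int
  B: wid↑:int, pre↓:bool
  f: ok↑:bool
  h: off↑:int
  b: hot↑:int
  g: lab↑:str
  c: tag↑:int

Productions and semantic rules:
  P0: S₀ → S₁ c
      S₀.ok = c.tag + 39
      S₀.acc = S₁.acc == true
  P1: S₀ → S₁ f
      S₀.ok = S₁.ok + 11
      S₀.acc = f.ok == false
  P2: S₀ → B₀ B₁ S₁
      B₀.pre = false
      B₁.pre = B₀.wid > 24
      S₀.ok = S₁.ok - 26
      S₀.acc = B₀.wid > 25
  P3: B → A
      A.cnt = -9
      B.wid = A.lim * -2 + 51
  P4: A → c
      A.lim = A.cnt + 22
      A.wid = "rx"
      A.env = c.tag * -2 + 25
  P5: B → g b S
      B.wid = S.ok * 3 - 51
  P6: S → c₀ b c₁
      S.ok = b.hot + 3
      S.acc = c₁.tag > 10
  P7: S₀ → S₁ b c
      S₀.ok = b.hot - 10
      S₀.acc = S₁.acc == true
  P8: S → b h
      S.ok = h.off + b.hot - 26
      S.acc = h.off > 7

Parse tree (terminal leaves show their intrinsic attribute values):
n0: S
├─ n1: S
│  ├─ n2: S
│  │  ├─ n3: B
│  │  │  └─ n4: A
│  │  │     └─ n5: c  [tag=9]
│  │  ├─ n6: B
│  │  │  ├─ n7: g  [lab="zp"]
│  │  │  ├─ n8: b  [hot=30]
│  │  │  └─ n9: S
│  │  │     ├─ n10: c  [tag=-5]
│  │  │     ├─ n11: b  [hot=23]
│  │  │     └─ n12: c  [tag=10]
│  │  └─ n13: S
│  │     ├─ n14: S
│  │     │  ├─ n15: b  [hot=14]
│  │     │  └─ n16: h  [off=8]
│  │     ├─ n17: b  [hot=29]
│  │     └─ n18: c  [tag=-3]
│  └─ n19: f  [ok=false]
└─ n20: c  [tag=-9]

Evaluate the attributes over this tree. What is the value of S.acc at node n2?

1. n3.pre = false  [false]
2. n4.cnt = -9  [-9]
3. n5.tag = 9  [terminal]
4. n4.lim = 13  [A.cnt + 22]
5. n4.wid = "rx"  ["rx"]
6. n4.env = 7  [c.tag * -2 + 25]
7. n3.wid = 25  [A.lim * -2 + 51]
8. n6.pre = true  [B₀.wid > 24]
9. n7.lab = "zp"  [terminal]
10. n8.hot = 30  [terminal]
11. n10.tag = -5  [terminal]
12. n11.hot = 23  [terminal]
13. n12.tag = 10  [terminal]
14. n9.ok = 26  [b.hot + 3]
15. n9.acc = false  [c₁.tag > 10]
16. n6.wid = 27  [S.ok * 3 - 51]
17. n15.hot = 14  [terminal]
18. n16.off = 8  [terminal]
19. n14.ok = -4  [h.off + b.hot - 26]
20. n14.acc = true  [h.off > 7]
21. n17.hot = 29  [terminal]
22. n18.tag = -3  [terminal]
23. n13.ok = 19  [b.hot - 10]
24. n13.acc = true  [S₁.acc == true]
25. n2.ok = -7  [S₁.ok - 26]
26. n2.acc = false  [B₀.wid > 25]
27. n19.ok = false  [terminal]
28. n1.ok = 4  [S₁.ok + 11]
29. n1.acc = true  [f.ok == false]
30. n20.tag = -9  [terminal]
31. n0.ok = 30  [c.tag + 39]
32. n0.acc = true  [S₁.acc == true]

false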